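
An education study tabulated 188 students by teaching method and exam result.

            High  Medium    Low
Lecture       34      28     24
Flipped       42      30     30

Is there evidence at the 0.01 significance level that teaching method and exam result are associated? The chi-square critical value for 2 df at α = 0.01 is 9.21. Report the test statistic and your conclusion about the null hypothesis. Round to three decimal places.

0.218; fail to reject H₀

Row totals: 86, 102. Column totals: 76, 58, 54. Grand total N = 188.
Expected counts (row total × column total / N):
  Lecture, High: 86×76/188 = 34.7660
  Lecture, Medium: 86×58/188 = 26.5319
  Lecture, Low: 86×54/188 = 24.7021
  Flipped, High: 102×76/188 = 41.2340
  Flipped, Medium: 102×58/188 = 31.4681
  Flipped, Low: 102×54/188 = 29.2979
Contributions (O − E)²/E:
  (34 − 34.7660)²/34.7660 = 0.0169
  (28 − 26.5319)²/26.5319 = 0.0812
  (24 − 24.7021)²/24.7021 = 0.0200
  (42 − 41.2340)²/41.2340 = 0.0142
  (30 − 31.4681)²/31.4681 = 0.0685
  (30 − 29.2979)²/29.2979 = 0.0168
χ² = 0.0169 + 0.0812 + 0.0200 + 0.0142 + 0.0685 + 0.0168 = 0.218
df = (2−1)(3−1) = 2. Since 0.218 < 9.21, fail to reject the null hypothesis of independence at α = 0.01.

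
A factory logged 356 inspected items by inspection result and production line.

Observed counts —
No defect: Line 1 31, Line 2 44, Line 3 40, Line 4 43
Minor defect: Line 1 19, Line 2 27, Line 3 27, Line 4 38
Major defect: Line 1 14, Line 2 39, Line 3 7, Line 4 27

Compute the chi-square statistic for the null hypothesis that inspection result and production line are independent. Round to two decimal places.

Row totals: 158, 111, 87. Column totals: 64, 110, 74, 108. Grand total N = 356.
Expected counts (row total × column total / N):
  No defect, Line 1: 158×64/356 = 28.404
  No defect, Line 2: 158×110/356 = 48.820
  No defect, Line 3: 158×74/356 = 32.843
  No defect, Line 4: 158×108/356 = 47.933
  Minor defect, Line 1: 111×64/356 = 19.955
  Minor defect, Line 2: 111×110/356 = 34.298
  Minor defect, Line 3: 111×74/356 = 23.073
  Minor defect, Line 4: 111×108/356 = 33.674
  Major defect, Line 1: 87×64/356 = 15.640
  Major defect, Line 2: 87×110/356 = 26.882
  Major defect, Line 3: 87×74/356 = 18.084
  Major defect, Line 4: 87×108/356 = 26.393
Contributions (O − E)²/E:
  (31 − 28.404)²/28.404 = 0.2373
  (44 − 48.820)²/48.820 = 0.4759
  (40 − 32.843)²/32.843 = 1.5596
  (43 − 47.933)²/47.933 = 0.5077
  (19 − 19.955)²/19.955 = 0.0457
  (27 − 34.298)²/34.298 = 1.5529
  (27 − 23.073)²/23.073 = 0.6684
  (38 − 33.674)²/33.674 = 0.5557
  (14 − 15.640)²/15.640 = 0.1720
  (39 − 26.882)²/26.882 = 5.4626
  (7 − 18.084)²/18.084 = 6.7936
  (27 − 26.393)²/26.393 = 0.0140
χ² = 0.2373 + 0.4759 + 1.5596 + 0.5077 + 0.0457 + 1.5529 + 0.6684 + 0.5557 + 0.1720 + 5.4626 + 6.7936 + 0.0140 = 18.05

18.05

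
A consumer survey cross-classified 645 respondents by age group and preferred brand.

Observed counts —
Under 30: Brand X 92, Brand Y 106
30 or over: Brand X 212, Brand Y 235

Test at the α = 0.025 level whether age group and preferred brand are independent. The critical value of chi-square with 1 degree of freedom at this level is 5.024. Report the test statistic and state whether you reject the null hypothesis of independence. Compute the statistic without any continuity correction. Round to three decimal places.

0.051; fail to reject H₀

Row totals: 198, 447. Column totals: 304, 341. Grand total N = 645.
Expected counts (row total × column total / N):
  Under 30, Brand X: 198×304/645 = 93.3209
  Under 30, Brand Y: 198×341/645 = 104.6791
  30 or over, Brand X: 447×304/645 = 210.6791
  30 or over, Brand Y: 447×341/645 = 236.3209
Contributions (O − E)²/E:
  (92 − 93.3209)²/93.3209 = 0.0187
  (106 − 104.6791)²/104.6791 = 0.0167
  (212 − 210.6791)²/210.6791 = 0.0083
  (235 − 236.3209)²/236.3209 = 0.0074
χ² = 0.0187 + 0.0167 + 0.0083 + 0.0074 = 0.051
df = (2−1)(2−1) = 1. Since 0.051 < 5.024, fail to reject the null hypothesis of independence at α = 0.025.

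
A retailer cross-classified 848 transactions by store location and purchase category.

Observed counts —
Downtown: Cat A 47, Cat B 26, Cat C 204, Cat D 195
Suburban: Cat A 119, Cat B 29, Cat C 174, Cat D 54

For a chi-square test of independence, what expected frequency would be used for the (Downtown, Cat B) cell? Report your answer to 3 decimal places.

30.613

Row total (Downtown) = 472; column total (Cat B) = 55; grand total N = 848.
Expected count = (row total × column total) / N = 472 × 55 / 848 = 30.613.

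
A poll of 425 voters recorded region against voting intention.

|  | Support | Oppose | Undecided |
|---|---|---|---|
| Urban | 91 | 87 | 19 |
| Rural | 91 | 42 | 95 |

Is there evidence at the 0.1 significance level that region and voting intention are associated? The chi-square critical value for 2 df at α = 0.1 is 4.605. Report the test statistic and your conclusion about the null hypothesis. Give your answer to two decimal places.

Row totals: 197, 228. Column totals: 182, 129, 114. Grand total N = 425.
Expected counts (row total × column total / N):
  Urban, Support: 197×182/425 = 84.362
  Urban, Oppose: 197×129/425 = 59.795
  Urban, Undecided: 197×114/425 = 52.842
  Rural, Support: 228×182/425 = 97.638
  Rural, Oppose: 228×129/425 = 69.205
  Rural, Undecided: 228×114/425 = 61.158
Contributions (O − E)²/E:
  (91 − 84.362)²/84.362 = 0.5223
  (87 − 59.795)²/59.795 = 12.3775
  (19 − 52.842)²/52.842 = 21.6737
  (91 − 97.638)²/97.638 = 0.4513
  (42 − 69.205)²/69.205 = 10.6945
  (95 − 61.158)²/61.158 = 18.7266
χ² = 0.5223 + 12.3775 + 21.6737 + 0.4513 + 10.6945 + 18.7266 = 64.45
df = (2−1)(3−1) = 2. Since 64.45 > 4.605, reject the null hypothesis of independence at α = 0.1.

64.45; reject H₀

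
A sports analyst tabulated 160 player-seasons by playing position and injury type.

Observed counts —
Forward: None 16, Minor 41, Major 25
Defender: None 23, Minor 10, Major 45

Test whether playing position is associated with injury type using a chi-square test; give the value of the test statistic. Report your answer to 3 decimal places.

Row totals: 82, 78. Column totals: 39, 51, 70. Grand total N = 160.
Expected counts (row total × column total / N):
  Forward, None: 82×39/160 = 19.9875
  Forward, Minor: 82×51/160 = 26.1375
  Forward, Major: 82×70/160 = 35.8750
  Defender, None: 78×39/160 = 19.0125
  Defender, Minor: 78×51/160 = 24.8625
  Defender, Major: 78×70/160 = 34.1250
Contributions (O − E)²/E:
  (16 − 19.9875)²/19.9875 = 0.7955
  (41 − 26.1375)²/26.1375 = 8.4512
  (25 − 35.8750)²/35.8750 = 3.2966
  (23 − 19.0125)²/19.0125 = 0.8363
  (10 − 24.8625)²/24.8625 = 8.8846
  (45 − 34.1250)²/34.1250 = 3.4657
χ² = 0.7955 + 8.4512 + 3.2966 + 0.8363 + 8.8846 + 3.4657 = 25.730

25.730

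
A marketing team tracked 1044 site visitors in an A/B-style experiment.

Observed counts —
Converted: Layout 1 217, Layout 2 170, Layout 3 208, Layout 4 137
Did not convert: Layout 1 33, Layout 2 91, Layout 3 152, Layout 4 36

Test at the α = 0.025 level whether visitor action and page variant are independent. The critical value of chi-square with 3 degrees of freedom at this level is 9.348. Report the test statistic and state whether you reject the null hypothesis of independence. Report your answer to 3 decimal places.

Row totals: 732, 312. Column totals: 250, 261, 360, 173. Grand total N = 1044.
Expected counts (row total × column total / N):
  Converted, Layout 1: 732×250/1044 = 175.2874
  Converted, Layout 2: 732×261/1044 = 183.0000
  Converted, Layout 3: 732×360/1044 = 252.4138
  Converted, Layout 4: 732×173/1044 = 121.2989
  Did not convert, Layout 1: 312×250/1044 = 74.7126
  Did not convert, Layout 2: 312×261/1044 = 78.0000
  Did not convert, Layout 3: 312×360/1044 = 107.5862
  Did not convert, Layout 4: 312×173/1044 = 51.7011
Contributions (O − E)²/E:
  (217 − 175.2874)²/175.2874 = 9.9262
  (170 − 183.0000)²/183.0000 = 0.9235
  (208 − 252.4138)²/252.4138 = 7.8149
  (137 − 121.2989)²/121.2989 = 2.0324
  (33 − 74.7126)²/74.7126 = 23.2885
  (91 − 78.0000)²/78.0000 = 2.1667
  (152 − 107.5862)²/107.5862 = 18.3349
  (36 − 51.7011)²/51.7011 = 4.7683
χ² = 9.9262 + 0.9235 + 7.8149 + 2.0324 + 23.2885 + 2.1667 + 18.3349 + 4.7683 = 69.255
df = (2−1)(4−1) = 3. Since 69.255 > 9.348, reject the null hypothesis of independence at α = 0.025.

69.255; reject H₀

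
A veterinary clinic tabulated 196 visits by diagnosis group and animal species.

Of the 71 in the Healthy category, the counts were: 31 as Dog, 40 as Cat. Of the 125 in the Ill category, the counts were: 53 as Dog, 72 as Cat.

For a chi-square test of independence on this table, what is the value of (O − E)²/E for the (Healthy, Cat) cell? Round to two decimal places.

Row total (Healthy) = 71; column total (Cat) = 112; N = 196.
Expected count E = 71 × 112 / 196 = 40.571.
Contribution = (O − E)²/E = (40 − 40.571)² / 40.571 = 0.01.

0.01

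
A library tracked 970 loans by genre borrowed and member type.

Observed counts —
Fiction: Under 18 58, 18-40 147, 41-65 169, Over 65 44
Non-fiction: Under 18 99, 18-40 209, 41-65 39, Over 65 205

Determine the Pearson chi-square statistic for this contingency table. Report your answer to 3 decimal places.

Row totals: 418, 552. Column totals: 157, 356, 208, 249. Grand total N = 970.
Expected counts (row total × column total / N):
  Fiction, Under 18: 418×157/970 = 67.6557
  Fiction, 18-40: 418×356/970 = 153.4103
  Fiction, 41-65: 418×208/970 = 89.6330
  Fiction, Over 65: 418×249/970 = 107.3010
  Non-fiction, Under 18: 552×157/970 = 89.3443
  Non-fiction, 18-40: 552×356/970 = 202.5897
  Non-fiction, 41-65: 552×208/970 = 118.3670
  Non-fiction, Over 65: 552×249/970 = 141.6990
Contributions (O − E)²/E:
  (58 − 67.6557)²/67.6557 = 1.3780
  (147 − 153.4103)²/153.4103 = 0.2679
  (169 − 89.6330)²/89.6330 = 70.2768
  (44 − 107.3010)²/107.3010 = 37.3437
  (99 − 89.3443)²/89.3443 = 1.0435
  (209 − 202.5897)²/202.5897 = 0.2028
  (39 − 118.3670)²/118.3670 = 53.2169
  (205 − 141.6990)²/141.6990 = 28.2784
χ² = 1.3780 + 0.2679 + 70.2768 + 37.3437 + 1.0435 + 0.2028 + 53.2169 + 28.2784 = 192.008

192.008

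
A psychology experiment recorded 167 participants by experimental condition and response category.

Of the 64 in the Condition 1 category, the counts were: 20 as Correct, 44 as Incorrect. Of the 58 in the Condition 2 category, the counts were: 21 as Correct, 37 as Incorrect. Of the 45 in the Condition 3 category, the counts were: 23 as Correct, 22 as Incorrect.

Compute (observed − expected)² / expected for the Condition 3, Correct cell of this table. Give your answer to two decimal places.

Row total (Condition 3) = 45; column total (Correct) = 64; N = 167.
Expected count E = 45 × 64 / 167 = 17.246.
Contribution = (O − E)²/E = (23 − 17.246)² / 17.246 = 1.92.

1.92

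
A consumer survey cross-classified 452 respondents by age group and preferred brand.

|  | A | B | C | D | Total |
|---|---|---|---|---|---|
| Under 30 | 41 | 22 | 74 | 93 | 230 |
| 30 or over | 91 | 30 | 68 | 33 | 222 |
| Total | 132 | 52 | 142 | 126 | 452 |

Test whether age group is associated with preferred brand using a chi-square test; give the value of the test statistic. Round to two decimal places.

48.87

Grand total N = 452.
Expected counts (row total × column total / N):
  Under 30, A: 230×132/452 = 67.168
  Under 30, B: 230×52/452 = 26.460
  Under 30, C: 230×142/452 = 72.257
  Under 30, D: 230×126/452 = 64.115
  30 or over, A: 222×132/452 = 64.832
  30 or over, B: 222×52/452 = 25.540
  30 or over, C: 222×142/452 = 69.743
  30 or over, D: 222×126/452 = 61.885
Contributions (O − E)²/E:
  (41 − 67.168)²/67.168 = 10.1948
  (22 − 26.460)²/26.460 = 0.7518
  (74 − 72.257)²/72.257 = 0.0420
  (93 − 64.115)²/64.115 = 13.0132
  (91 − 64.832)²/64.832 = 10.5621
  (30 − 25.540)²/25.540 = 0.7788
  (68 − 69.743)²/69.743 = 0.0436
  (33 − 61.885)²/61.885 = 13.4822
χ² = 10.1948 + 0.7518 + 0.0420 + 13.0132 + 10.5621 + 0.7788 + 0.0436 + 13.4822 = 48.87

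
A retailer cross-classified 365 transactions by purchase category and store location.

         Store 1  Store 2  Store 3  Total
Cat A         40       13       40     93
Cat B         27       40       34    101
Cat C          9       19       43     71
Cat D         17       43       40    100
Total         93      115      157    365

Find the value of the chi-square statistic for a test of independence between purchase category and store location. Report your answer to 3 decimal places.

41.889

Grand total N = 365.
Expected counts (row total × column total / N):
  Cat A, Store 1: 93×93/365 = 23.6959
  Cat A, Store 2: 93×115/365 = 29.3014
  Cat A, Store 3: 93×157/365 = 40.0027
  Cat B, Store 1: 101×93/365 = 25.7342
  Cat B, Store 2: 101×115/365 = 31.8219
  Cat B, Store 3: 101×157/365 = 43.4438
  Cat C, Store 1: 71×93/365 = 18.0904
  Cat C, Store 2: 71×115/365 = 22.3699
  Cat C, Store 3: 71×157/365 = 30.5397
  Cat D, Store 1: 100×93/365 = 25.4795
  Cat D, Store 2: 100×115/365 = 31.5068
  Cat D, Store 3: 100×157/365 = 43.0137
Contributions (O − E)²/E:
  (40 − 23.6959)²/23.6959 = 11.2181
  (13 − 29.3014)²/29.3014 = 9.0690
  (40 − 40.0027)²/40.0027 = 0.0000
  (27 − 25.7342)²/25.7342 = 0.0623
  (40 − 31.8219)²/31.8219 = 2.1017
  (34 − 43.4438)²/43.4438 = 2.0529
  (9 − 18.0904)²/18.0904 = 4.5679
  (19 − 22.3699)²/22.3699 = 0.5077
  (43 − 30.5397)²/30.5397 = 5.0838
  (17 − 25.4795)²/25.4795 = 2.8220
  (43 − 31.5068)²/31.5068 = 4.1925
  (40 − 43.0137)²/43.0137 = 0.2112
χ² = 11.2181 + 9.0690 + 0.0000 + 0.0623 + 2.1017 + 2.0529 + 4.5679 + 0.5077 + 5.0838 + 2.8220 + 4.1925 + 0.2112 = 41.889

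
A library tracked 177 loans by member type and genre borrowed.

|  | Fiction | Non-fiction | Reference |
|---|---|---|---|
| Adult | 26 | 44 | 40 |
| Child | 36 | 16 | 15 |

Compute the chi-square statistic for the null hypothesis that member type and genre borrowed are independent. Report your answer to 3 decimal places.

Row totals: 110, 67. Column totals: 62, 60, 55. Grand total N = 177.
Expected counts (row total × column total / N):
  Adult, Fiction: 110×62/177 = 38.5311
  Adult, Non-fiction: 110×60/177 = 37.2881
  Adult, Reference: 110×55/177 = 34.1808
  Child, Fiction: 67×62/177 = 23.4689
  Child, Non-fiction: 67×60/177 = 22.7119
  Child, Reference: 67×55/177 = 20.8192
Contributions (O − E)²/E:
  (26 − 38.5311)²/38.5311 = 4.0754
  (44 − 37.2881)²/37.2881 = 1.2081
  (40 − 34.1808)²/34.1808 = 0.9907
  (36 − 23.4689)²/23.4689 = 6.6909
  (16 − 22.7119)²/22.7119 = 1.9835
  (15 − 20.8192)²/20.8192 = 1.6265
χ² = 4.0754 + 1.2081 + 0.9907 + 6.6909 + 1.9835 + 1.6265 = 16.575

16.575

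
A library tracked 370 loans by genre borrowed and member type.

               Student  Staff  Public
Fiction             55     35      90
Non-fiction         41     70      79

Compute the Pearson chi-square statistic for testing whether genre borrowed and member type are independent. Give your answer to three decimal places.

14.164

Row totals: 180, 190. Column totals: 96, 105, 169. Grand total N = 370.
Expected counts (row total × column total / N):
  Fiction, Student: 180×96/370 = 46.7027
  Fiction, Staff: 180×105/370 = 51.0811
  Fiction, Public: 180×169/370 = 82.2162
  Non-fiction, Student: 190×96/370 = 49.2973
  Non-fiction, Staff: 190×105/370 = 53.9189
  Non-fiction, Public: 190×169/370 = 86.7838
Contributions (O − E)²/E:
  (55 − 46.7027)²/46.7027 = 1.4741
  (35 − 51.0811)²/51.0811 = 5.0626
  (90 − 82.2162)²/82.2162 = 0.7369
  (41 − 49.2973)²/49.2973 = 1.3965
  (70 − 53.9189)²/53.9189 = 4.7961
  (79 − 86.7838)²/86.7838 = 0.6981
χ² = 1.4741 + 5.0626 + 0.7369 + 1.3965 + 4.7961 + 0.6981 = 14.164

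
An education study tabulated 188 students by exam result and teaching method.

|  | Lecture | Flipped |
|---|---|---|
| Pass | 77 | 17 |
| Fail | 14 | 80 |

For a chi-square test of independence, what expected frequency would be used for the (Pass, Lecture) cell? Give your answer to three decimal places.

45.500

Row total (Pass) = 94; column total (Lecture) = 91; grand total N = 188.
Expected count = (row total × column total) / N = 94 × 91 / 188 = 45.500.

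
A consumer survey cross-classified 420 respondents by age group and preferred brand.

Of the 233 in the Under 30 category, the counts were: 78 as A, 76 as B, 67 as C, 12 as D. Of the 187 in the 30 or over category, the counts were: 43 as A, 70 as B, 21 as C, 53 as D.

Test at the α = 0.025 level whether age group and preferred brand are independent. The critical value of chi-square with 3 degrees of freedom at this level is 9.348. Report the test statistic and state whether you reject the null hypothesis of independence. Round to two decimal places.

Row totals: 233, 187. Column totals: 121, 146, 88, 65. Grand total N = 420.
Expected counts (row total × column total / N):
  Under 30, A: 233×121/420 = 67.126
  Under 30, B: 233×146/420 = 80.995
  Under 30, C: 233×88/420 = 48.819
  Under 30, D: 233×65/420 = 36.060
  30 or over, A: 187×121/420 = 53.874
  30 or over, B: 187×146/420 = 65.005
  30 or over, C: 187×88/420 = 39.181
  30 or over, D: 187×65/420 = 28.940
Contributions (O − E)²/E:
  (78 − 67.126)²/67.126 = 1.7615
  (76 − 80.995)²/80.995 = 0.3080
  (67 − 48.819)²/48.819 = 6.7709
  (12 − 36.060)²/36.060 = 16.0533
  (43 − 53.874)²/53.874 = 2.1948
  (70 − 65.005)²/65.005 = 0.3838
  (21 − 39.181)²/39.181 = 8.4365
  (53 − 28.940)²/28.940 = 20.0029
χ² = 1.7615 + 0.3080 + 6.7709 + 16.0533 + 2.1948 + 0.3838 + 8.4365 + 20.0029 = 55.91
df = (2−1)(4−1) = 3. Since 55.91 > 9.348, reject the null hypothesis of independence at α = 0.025.

55.91; reject H₀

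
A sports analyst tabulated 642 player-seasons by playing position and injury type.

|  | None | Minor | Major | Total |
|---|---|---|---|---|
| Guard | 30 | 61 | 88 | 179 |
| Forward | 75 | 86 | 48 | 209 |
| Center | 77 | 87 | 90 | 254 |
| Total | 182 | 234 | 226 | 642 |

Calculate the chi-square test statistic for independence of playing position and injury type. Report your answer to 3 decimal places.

33.694

Grand total N = 642.
Expected counts (row total × column total / N):
  Guard, None: 179×182/642 = 50.7445
  Guard, Minor: 179×234/642 = 65.2430
  Guard, Major: 179×226/642 = 63.0125
  Forward, None: 209×182/642 = 59.2492
  Forward, Minor: 209×234/642 = 76.1776
  Forward, Major: 209×226/642 = 73.5732
  Center, None: 254×182/642 = 72.0062
  Center, Minor: 254×234/642 = 92.5794
  Center, Major: 254×226/642 = 89.4143
Contributions (O − E)²/E:
  (30 − 50.7445)²/50.7445 = 8.4804
  (61 − 65.2430)²/65.2430 = 0.2759
  (88 − 63.0125)²/63.0125 = 9.9088
  (75 − 59.2492)²/59.2492 = 4.1872
  (86 − 76.1776)²/76.1776 = 1.2665
  (48 − 73.5732)²/73.5732 = 8.8890
  (77 − 72.0062)²/72.0062 = 0.3463
  (87 − 92.5794)²/92.5794 = 0.3362
  (90 − 89.4143)²/89.4143 = 0.0038
χ² = 8.4804 + 0.2759 + 9.9088 + 4.1872 + 1.2665 + 8.8890 + 0.3463 + 0.3362 + 0.0038 = 33.694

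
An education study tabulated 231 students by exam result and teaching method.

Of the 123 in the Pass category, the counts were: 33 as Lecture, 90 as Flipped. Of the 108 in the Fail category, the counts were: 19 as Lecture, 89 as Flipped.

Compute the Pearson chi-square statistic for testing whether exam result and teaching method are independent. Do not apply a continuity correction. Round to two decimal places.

Row totals: 123, 108. Column totals: 52, 179. Grand total N = 231.
Expected counts (row total × column total / N):
  Pass, Lecture: 123×52/231 = 27.688
  Pass, Flipped: 123×179/231 = 95.312
  Fail, Lecture: 108×52/231 = 24.312
  Fail, Flipped: 108×179/231 = 83.688
Contributions (O − E)²/E:
  (33 − 27.688)²/27.688 = 1.0191
  (90 − 95.312)²/95.312 = 0.2961
  (19 − 24.312)²/24.312 = 1.1606
  (89 − 83.688)²/83.688 = 0.3372
χ² = 1.0191 + 0.2961 + 1.1606 + 0.3372 = 2.81

2.81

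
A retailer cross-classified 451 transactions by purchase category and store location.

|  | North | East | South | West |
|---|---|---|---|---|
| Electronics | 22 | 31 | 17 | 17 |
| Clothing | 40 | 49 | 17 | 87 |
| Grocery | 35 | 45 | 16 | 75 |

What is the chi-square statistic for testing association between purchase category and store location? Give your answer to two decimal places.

Row totals: 87, 193, 171. Column totals: 97, 125, 50, 179. Grand total N = 451.
Expected counts (row total × column total / N):
  Electronics, North: 87×97/451 = 18.712
  Electronics, East: 87×125/451 = 24.113
  Electronics, South: 87×50/451 = 9.645
  Electronics, West: 87×179/451 = 34.530
  Clothing, North: 193×97/451 = 41.510
  Clothing, East: 193×125/451 = 53.492
  Clothing, South: 193×50/451 = 21.397
  Clothing, West: 193×179/451 = 76.601
  Grocery, North: 171×97/451 = 36.778
  Grocery, East: 171×125/451 = 47.395
  Grocery, South: 171×50/451 = 18.958
  Grocery, West: 171×179/451 = 67.869
Contributions (O − E)²/E:
  (22 − 18.712)²/18.712 = 0.5778
  (31 − 24.113)²/24.113 = 1.9670
  (17 − 9.645)²/9.645 = 5.6087
  (17 − 34.530)²/34.530 = 8.8995
  (40 − 41.510)²/41.510 = 0.0549
  (49 − 53.492)²/53.492 = 0.3772
  (17 − 21.397)²/21.397 = 0.9036
  (87 − 76.601)²/76.601 = 1.4117
  (35 − 36.778)²/36.778 = 0.0860
  (45 − 47.395)²/47.395 = 0.1210
  (16 − 18.958)²/18.958 = 0.4615
  (75 − 67.869)²/67.869 = 0.7493
χ² = 0.5778 + 1.9670 + 5.6087 + 8.8995 + 0.0549 + 0.3772 + 0.9036 + 1.4117 + 0.0860 + 0.1210 + 0.4615 + 0.7493 = 21.22

21.22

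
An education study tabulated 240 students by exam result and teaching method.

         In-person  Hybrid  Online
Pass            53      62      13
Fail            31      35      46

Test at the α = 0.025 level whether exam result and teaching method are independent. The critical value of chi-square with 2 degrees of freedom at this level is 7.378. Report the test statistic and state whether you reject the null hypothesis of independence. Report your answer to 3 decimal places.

30.805; reject H₀

Row totals: 128, 112. Column totals: 84, 97, 59. Grand total N = 240.
Expected counts (row total × column total / N):
  Pass, In-person: 128×84/240 = 44.8000
  Pass, Hybrid: 128×97/240 = 51.7333
  Pass, Online: 128×59/240 = 31.4667
  Fail, In-person: 112×84/240 = 39.2000
  Fail, Hybrid: 112×97/240 = 45.2667
  Fail, Online: 112×59/240 = 27.5333
Contributions (O − E)²/E:
  (53 − 44.8000)²/44.8000 = 1.5009
  (62 − 51.7333)²/51.7333 = 2.0375
  (13 − 31.4667)²/31.4667 = 10.8375
  (31 − 39.2000)²/39.2000 = 1.7153
  (35 − 45.2667)²/45.2667 = 2.3285
  (46 − 27.5333)²/27.5333 = 12.3857
χ² = 1.5009 + 2.0375 + 10.8375 + 1.7153 + 2.3285 + 12.3857 = 30.805
df = (2−1)(3−1) = 2. Since 30.805 > 7.378, reject the null hypothesis of independence at α = 0.025.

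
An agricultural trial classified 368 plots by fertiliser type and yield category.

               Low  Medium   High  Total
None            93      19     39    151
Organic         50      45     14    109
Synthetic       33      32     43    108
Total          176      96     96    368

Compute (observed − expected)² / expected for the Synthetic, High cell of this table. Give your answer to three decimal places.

Row total (Synthetic) = 108; column total (High) = 96; N = 368.
Expected count E = 108 × 96 / 368 = 28.1739.
Contribution = (O − E)²/E = (43 − 28.1739)² / 28.1739 = 7.802.

7.802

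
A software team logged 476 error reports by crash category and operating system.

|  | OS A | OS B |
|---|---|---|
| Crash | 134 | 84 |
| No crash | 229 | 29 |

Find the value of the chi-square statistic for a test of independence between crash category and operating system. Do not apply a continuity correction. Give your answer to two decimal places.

Row totals: 218, 258. Column totals: 363, 113. Grand total N = 476.
Expected counts (row total × column total / N):
  Crash, OS A: 218×363/476 = 166.248
  Crash, OS B: 218×113/476 = 51.752
  No crash, OS A: 258×363/476 = 196.752
  No crash, OS B: 258×113/476 = 61.248
Contributions (O − E)²/E:
  (134 − 166.248)²/166.248 = 6.2553
  (84 − 51.752)²/51.752 = 20.0946
  (229 − 196.752)²/196.752 = 5.2855
  (29 − 61.248)²/61.248 = 16.9791
χ² = 6.2553 + 20.0946 + 5.2855 + 16.9791 = 48.61

48.61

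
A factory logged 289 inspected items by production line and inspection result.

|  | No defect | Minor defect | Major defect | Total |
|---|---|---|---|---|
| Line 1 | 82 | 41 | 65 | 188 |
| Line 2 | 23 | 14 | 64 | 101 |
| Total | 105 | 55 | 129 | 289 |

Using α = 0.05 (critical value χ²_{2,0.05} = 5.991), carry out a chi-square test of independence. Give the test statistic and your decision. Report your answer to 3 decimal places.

22.240; reject H₀

Grand total N = 289.
Expected counts (row total × column total / N):
  Line 1, No defect: 188×105/289 = 68.3045
  Line 1, Minor defect: 188×55/289 = 35.7785
  Line 1, Major defect: 188×129/289 = 83.9170
  Line 2, No defect: 101×105/289 = 36.6955
  Line 2, Minor defect: 101×55/289 = 19.2215
  Line 2, Major defect: 101×129/289 = 45.0830
Contributions (O − E)²/E:
  (82 − 68.3045)²/68.3045 = 2.7460
  (41 − 35.7785)²/35.7785 = 0.7620
  (65 − 83.9170)²/83.9170 = 4.2644
  (23 − 36.6955)²/36.6955 = 5.1114
  (14 − 19.2215)²/19.2215 = 1.4184
  (64 − 45.0830)²/45.0830 = 7.9376
χ² = 2.7460 + 0.7620 + 4.2644 + 5.1114 + 1.4184 + 7.9376 = 22.240
df = (2−1)(3−1) = 2. Since 22.240 > 5.991, reject the null hypothesis of independence at α = 0.05.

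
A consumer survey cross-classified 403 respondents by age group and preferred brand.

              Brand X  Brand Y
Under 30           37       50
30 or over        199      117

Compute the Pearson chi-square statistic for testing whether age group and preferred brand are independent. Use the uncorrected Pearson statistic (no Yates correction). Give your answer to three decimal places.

11.752

Row totals: 87, 316. Column totals: 236, 167. Grand total N = 403.
Expected counts (row total × column total / N):
  Under 30, Brand X: 87×236/403 = 50.9479
  Under 30, Brand Y: 87×167/403 = 36.0521
  30 or over, Brand X: 316×236/403 = 185.0521
  30 or over, Brand Y: 316×167/403 = 130.9479
Contributions (O − E)²/E:
  (37 − 50.9479)²/50.9479 = 3.8185
  (50 − 36.0521)²/36.0521 = 5.3962
  (199 − 185.0521)²/185.0521 = 1.0513
  (117 − 130.9479)²/130.9479 = 1.4857
χ² = 3.8185 + 5.3962 + 1.0513 + 1.4857 = 11.752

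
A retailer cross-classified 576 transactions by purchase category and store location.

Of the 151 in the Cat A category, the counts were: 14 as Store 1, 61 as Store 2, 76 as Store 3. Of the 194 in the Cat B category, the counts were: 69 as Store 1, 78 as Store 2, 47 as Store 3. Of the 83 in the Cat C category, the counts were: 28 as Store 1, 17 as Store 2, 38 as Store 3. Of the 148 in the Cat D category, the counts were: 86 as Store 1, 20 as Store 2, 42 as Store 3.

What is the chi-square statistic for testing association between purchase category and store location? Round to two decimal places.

Row totals: 151, 194, 83, 148. Column totals: 197, 176, 203. Grand total N = 576.
Expected counts (row total × column total / N):
  Cat A, Store 1: 151×197/576 = 51.6441
  Cat A, Store 2: 151×176/576 = 46.1389
  Cat A, Store 3: 151×203/576 = 53.2170
  Cat B, Store 1: 194×197/576 = 66.3507
  Cat B, Store 2: 194×176/576 = 59.2778
  Cat B, Store 3: 194×203/576 = 68.3715
  Cat C, Store 1: 83×197/576 = 28.3872
  Cat C, Store 2: 83×176/576 = 25.3611
  Cat C, Store 3: 83×203/576 = 29.2517
  Cat D, Store 1: 148×197/576 = 50.6181
  Cat D, Store 2: 148×176/576 = 45.2222
  Cat D, Store 3: 148×203/576 = 52.1597
Contributions (O − E)²/E:
  (14 − 51.6441)²/51.6441 = 27.4393
  (61 − 46.1389)²/46.1389 = 4.7867
  (76 − 53.2170)²/53.2170 = 9.7537
  (69 − 66.3507)²/66.3507 = 0.1058
  (78 − 59.2778)²/59.2778 = 5.9132
  (47 − 68.3715)²/68.3715 = 6.6803
  (28 − 28.3872)²/28.3872 = 0.0053
  (17 − 25.3611)²/25.3611 = 2.7565
  (38 − 29.2517)²/29.2517 = 2.6164
  (86 − 50.6181)²/50.6181 = 24.7318
  (20 − 45.2222)²/45.2222 = 14.0674
  (42 − 52.1597)²/52.1597 = 1.9789
χ² = 27.4393 + 4.7867 + 9.7537 + 0.1058 + 5.9132 + 6.6803 + 0.0053 + 2.7565 + 2.6164 + 24.7318 + 14.0674 + 1.9789 = 100.84

100.84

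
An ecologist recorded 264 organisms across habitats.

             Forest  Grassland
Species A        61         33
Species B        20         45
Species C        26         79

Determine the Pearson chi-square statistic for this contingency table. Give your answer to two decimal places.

Row totals: 94, 65, 105. Column totals: 107, 157. Grand total N = 264.
Expected counts (row total × column total / N):
  Species A, Forest: 94×107/264 = 38.098
  Species A, Grassland: 94×157/264 = 55.902
  Species B, Forest: 65×107/264 = 26.345
  Species B, Grassland: 65×157/264 = 38.655
  Species C, Forest: 105×107/264 = 42.557
  Species C, Grassland: 105×157/264 = 62.443
Contributions (O − E)²/E:
  (61 − 38.098)²/38.098 = 13.7672
  (33 − 55.902)²/55.902 = 9.3825
  (20 − 26.345)²/26.345 = 1.5281
  (45 − 38.655)²/38.655 = 1.0415
  (26 − 42.557)²/42.557 = 6.4416
  (79 − 62.443)²/62.443 = 4.3902
χ² = 13.7672 + 9.3825 + 1.5281 + 1.0415 + 6.4416 + 4.3902 = 36.55

36.55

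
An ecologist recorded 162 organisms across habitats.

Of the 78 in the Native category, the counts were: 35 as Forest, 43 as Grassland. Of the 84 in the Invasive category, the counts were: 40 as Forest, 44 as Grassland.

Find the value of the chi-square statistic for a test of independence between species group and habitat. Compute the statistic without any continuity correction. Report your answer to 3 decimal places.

Row totals: 78, 84. Column totals: 75, 87. Grand total N = 162.
Expected counts (row total × column total / N):
  Native, Forest: 78×75/162 = 36.1111
  Native, Grassland: 78×87/162 = 41.8889
  Invasive, Forest: 84×75/162 = 38.8889
  Invasive, Grassland: 84×87/162 = 45.1111
Contributions (O − E)²/E:
  (35 − 36.1111)²/36.1111 = 0.0342
  (43 − 41.8889)²/41.8889 = 0.0295
  (40 − 38.8889)²/38.8889 = 0.0317
  (44 − 45.1111)²/45.1111 = 0.0274
χ² = 0.0342 + 0.0295 + 0.0317 + 0.0274 = 0.123

0.123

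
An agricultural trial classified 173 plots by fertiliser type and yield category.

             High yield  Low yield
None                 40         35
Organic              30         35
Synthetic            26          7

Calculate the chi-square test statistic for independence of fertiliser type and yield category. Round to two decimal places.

Row totals: 75, 65, 33. Column totals: 96, 77. Grand total N = 173.
Expected counts (row total × column total / N):
  None, High yield: 75×96/173 = 41.618
  None, Low yield: 75×77/173 = 33.382
  Organic, High yield: 65×96/173 = 36.069
  Organic, Low yield: 65×77/173 = 28.931
  Synthetic, High yield: 33×96/173 = 18.312
  Synthetic, Low yield: 33×77/173 = 14.688
Contributions (O − E)²/E:
  (40 − 41.618)²/41.618 = 0.0629
  (35 − 33.382)²/33.382 = 0.0784
  (30 − 36.069)²/36.069 = 1.0212
  (35 − 28.931)²/28.931 = 1.2731
  (26 − 18.312)²/18.312 = 3.2277
  (7 − 14.688)²/14.688 = 4.0241
χ² = 0.0629 + 0.0784 + 1.0212 + 1.2731 + 3.2277 + 4.0241 = 9.69

9.69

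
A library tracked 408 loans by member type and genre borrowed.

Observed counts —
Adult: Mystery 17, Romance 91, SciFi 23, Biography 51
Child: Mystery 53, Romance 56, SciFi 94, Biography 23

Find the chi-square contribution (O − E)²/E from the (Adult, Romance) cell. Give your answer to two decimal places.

Row total (Adult) = 182; column total (Romance) = 147; N = 408.
Expected count E = 182 × 147 / 408 = 65.574.
Contribution = (O − E)²/E = (91 − 65.574)² / 65.574 = 9.86.

9.86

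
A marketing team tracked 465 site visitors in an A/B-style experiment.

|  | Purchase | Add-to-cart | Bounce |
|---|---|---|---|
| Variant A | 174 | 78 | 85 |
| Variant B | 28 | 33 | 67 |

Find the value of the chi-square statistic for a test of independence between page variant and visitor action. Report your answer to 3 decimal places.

Row totals: 337, 128. Column totals: 202, 111, 152. Grand total N = 465.
Expected counts (row total × column total / N):
  Variant A, Purchase: 337×202/465 = 146.3957
  Variant A, Add-to-cart: 337×111/465 = 80.4452
  Variant A, Bounce: 337×152/465 = 110.1591
  Variant B, Purchase: 128×202/465 = 55.6043
  Variant B, Add-to-cart: 128×111/465 = 30.5548
  Variant B, Bounce: 128×152/465 = 41.8409
Contributions (O − E)²/E:
  (174 − 146.3957)²/146.3957 = 5.2051
  (78 − 80.4452)²/80.4452 = 0.0743
  (85 − 110.1591)²/110.1591 = 5.7461
  (28 − 55.6043)²/55.6043 = 13.7039
  (33 − 30.5548)²/30.5548 = 0.1957
  (67 − 41.8409)²/41.8409 = 15.1283
χ² = 5.2051 + 0.0743 + 5.7461 + 13.7039 + 0.1957 + 15.1283 = 40.053

40.053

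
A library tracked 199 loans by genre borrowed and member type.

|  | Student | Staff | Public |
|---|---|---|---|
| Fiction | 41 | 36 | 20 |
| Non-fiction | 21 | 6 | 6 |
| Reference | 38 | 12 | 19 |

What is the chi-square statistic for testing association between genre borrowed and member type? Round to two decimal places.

Row totals: 97, 33, 69. Column totals: 100, 54, 45. Grand total N = 199.
Expected counts (row total × column total / N):
  Fiction, Student: 97×100/199 = 48.7437
  Fiction, Staff: 97×54/199 = 26.3216
  Fiction, Public: 97×45/199 = 21.9347
  Non-fiction, Student: 33×100/199 = 16.5829
  Non-fiction, Staff: 33×54/199 = 8.9548
  Non-fiction, Public: 33×45/199 = 7.4623
  Reference, Student: 69×100/199 = 34.6734
  Reference, Staff: 69×54/199 = 18.7236
  Reference, Public: 69×45/199 = 15.6030
Contributions (O − E)²/E:
  (41 − 48.7437)²/48.7437 = 1.2302
  (36 − 26.3216)²/26.3216 = 3.5587
  (20 − 21.9347)²/21.9347 = 0.1706
  (21 − 16.5829)²/16.5829 = 1.1766
  (6 − 8.9548)²/8.9548 = 0.9750
  (6 − 7.4623)²/7.4623 = 0.2865
  (38 − 34.6734)²/34.6734 = 0.3192
  (12 − 18.7236)²/18.7236 = 2.4144
  (19 − 15.6030)²/15.6030 = 0.7396
χ² = 1.2302 + 3.5587 + 0.1706 + 1.1766 + 0.9750 + 0.2865 + 0.3192 + 2.4144 + 0.7396 = 10.87

10.87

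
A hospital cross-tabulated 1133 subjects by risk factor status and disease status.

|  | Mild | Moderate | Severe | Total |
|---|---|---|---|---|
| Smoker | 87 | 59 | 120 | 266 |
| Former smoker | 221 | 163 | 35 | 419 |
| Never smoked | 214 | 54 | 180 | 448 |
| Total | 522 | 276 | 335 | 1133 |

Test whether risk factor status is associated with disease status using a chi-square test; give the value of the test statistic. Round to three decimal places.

181.963

Grand total N = 1133.
Expected counts (row total × column total / N):
  Smoker, Mild: 266×522/1133 = 122.5525
  Smoker, Moderate: 266×276/1133 = 64.7979
  Smoker, Severe: 266×335/1133 = 78.6496
  Former smoker, Mild: 419×522/1133 = 193.0432
  Former smoker, Moderate: 419×276/1133 = 102.0688
  Former smoker, Severe: 419×335/1133 = 123.8879
  Never smoked, Mild: 448×522/1133 = 206.4042
  Never smoked, Moderate: 448×276/1133 = 109.1333
  Never smoked, Severe: 448×335/1133 = 132.4625
Contributions (O − E)²/E:
  (87 − 122.5525)²/122.5525 = 10.3138
  (59 − 64.7979)²/64.7979 = 0.5188
  (120 − 78.6496)²/78.6496 = 21.7402
  (221 − 193.0432)²/193.0432 = 4.0487
  (163 − 102.0688)²/102.0688 = 36.3736
  (35 − 123.8879)²/123.8879 = 63.7759
  (214 − 206.4042)²/206.4042 = 0.2795
  (54 − 109.1333)²/109.1333 = 27.8529
  (180 − 132.4625)²/132.4625 = 17.0600
χ² = 10.3138 + 0.5188 + 21.7402 + 4.0487 + 36.3736 + 63.7759 + 0.2795 + 27.8529 + 17.0600 = 181.963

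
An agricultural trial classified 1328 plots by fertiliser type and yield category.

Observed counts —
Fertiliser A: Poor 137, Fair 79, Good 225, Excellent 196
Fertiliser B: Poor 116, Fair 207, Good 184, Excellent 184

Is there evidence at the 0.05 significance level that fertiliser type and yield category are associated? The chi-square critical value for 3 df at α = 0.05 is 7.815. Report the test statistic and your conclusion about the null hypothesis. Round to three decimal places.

Row totals: 637, 691. Column totals: 253, 286, 409, 380. Grand total N = 1328.
Expected counts (row total × column total / N):
  Fertiliser A, Poor: 637×253/1328 = 121.35617
  Fertiliser A, Fair: 637×286/1328 = 137.18524
  Fertiliser A, Good: 637×409/1328 = 196.18449
  Fertiliser A, Excellent: 637×380/1328 = 182.27410
  Fertiliser B, Poor: 691×253/1328 = 131.64383
  Fertiliser B, Fair: 691×286/1328 = 148.81476
  Fertiliser B, Good: 691×409/1328 = 212.81551
  Fertiliser B, Excellent: 691×380/1328 = 197.72590
Contributions (O − E)²/E:
  (137 − 121.35617)²/121.35617 = 2.0166
  (79 − 137.18524)²/137.18524 = 24.6785
  (225 − 196.18449)²/196.18449 = 4.2324
  (196 − 182.27410)²/182.27410 = 1.0336
  (116 − 131.64383)²/131.64383 = 1.8590
  (207 − 148.81476)²/148.81476 = 22.7499
  (184 − 212.81551)²/212.81551 = 3.9017
  (184 − 197.72590)²/197.72590 = 0.9528
χ² = 2.0166 + 24.6785 + 4.2324 + 1.0336 + 1.8590 + 22.7499 + 3.9017 + 0.9528 = 61.425
df = (2−1)(4−1) = 3. Since 61.425 > 7.815, reject the null hypothesis of independence at α = 0.05.

61.425; reject H₀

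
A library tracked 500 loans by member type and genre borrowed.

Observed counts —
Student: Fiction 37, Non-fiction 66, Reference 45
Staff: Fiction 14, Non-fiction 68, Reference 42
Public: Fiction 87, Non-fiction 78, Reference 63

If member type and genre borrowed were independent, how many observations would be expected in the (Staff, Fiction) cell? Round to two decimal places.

Row total (Staff) = 124; column total (Fiction) = 138; grand total N = 500.
Expected count = (row total × column total) / N = 124 × 138 / 500 = 34.22.

34.22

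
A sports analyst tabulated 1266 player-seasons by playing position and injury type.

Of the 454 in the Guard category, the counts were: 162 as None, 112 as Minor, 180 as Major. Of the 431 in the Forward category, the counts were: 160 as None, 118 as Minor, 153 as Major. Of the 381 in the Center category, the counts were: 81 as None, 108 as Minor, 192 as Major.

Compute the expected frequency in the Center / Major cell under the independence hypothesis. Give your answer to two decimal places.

158.00

Row total (Center) = 381; column total (Major) = 525; grand total N = 1266.
Expected count = (row total × column total) / N = 381 × 525 / 1266 = 158.00.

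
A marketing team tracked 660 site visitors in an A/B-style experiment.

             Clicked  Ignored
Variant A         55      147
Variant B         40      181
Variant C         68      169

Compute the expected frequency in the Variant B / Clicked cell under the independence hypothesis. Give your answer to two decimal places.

54.58

Row total (Variant B) = 221; column total (Clicked) = 163; grand total N = 660.
Expected count = (row total × column total) / N = 221 × 163 / 660 = 54.58.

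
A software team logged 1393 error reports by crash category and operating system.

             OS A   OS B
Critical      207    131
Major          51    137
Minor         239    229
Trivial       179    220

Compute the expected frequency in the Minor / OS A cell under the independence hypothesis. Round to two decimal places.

227.11

Row total (Minor) = 468; column total (OS A) = 676; grand total N = 1393.
Expected count = (row total × column total) / N = 468 × 676 / 1393 = 227.11.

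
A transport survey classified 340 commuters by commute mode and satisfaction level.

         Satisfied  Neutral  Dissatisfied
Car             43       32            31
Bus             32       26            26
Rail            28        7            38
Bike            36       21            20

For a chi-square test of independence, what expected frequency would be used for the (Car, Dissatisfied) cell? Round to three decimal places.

Row total (Car) = 106; column total (Dissatisfied) = 115; grand total N = 340.
Expected count = (row total × column total) / N = 106 × 115 / 340 = 35.853.

35.853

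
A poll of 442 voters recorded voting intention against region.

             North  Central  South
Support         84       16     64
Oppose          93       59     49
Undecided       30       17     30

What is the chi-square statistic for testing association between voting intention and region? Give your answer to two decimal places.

25.69

Row totals: 164, 201, 77. Column totals: 207, 92, 143. Grand total N = 442.
Expected counts (row total × column total / N):
  Support, North: 164×207/442 = 76.805
  Support, Central: 164×92/442 = 34.136
  Support, South: 164×143/442 = 53.059
  Oppose, North: 201×207/442 = 94.133
  Oppose, Central: 201×92/442 = 41.837
  Oppose, South: 201×143/442 = 65.029
  Undecided, North: 77×207/442 = 36.061
  Undecided, Central: 77×92/442 = 16.027
  Undecided, South: 77×143/442 = 24.912
Contributions (O − E)²/E:
  (84 − 76.805)²/76.805 = 0.6740
  (16 − 34.136)²/34.136 = 9.6354
  (64 − 53.059)²/53.059 = 2.2561
  (93 − 94.133)²/94.133 = 0.0136
  (59 − 41.837)²/41.837 = 7.0409
  (49 − 65.029)²/65.029 = 3.9510
  (30 − 36.061)²/36.061 = 1.0187
  (17 − 16.027)²/16.027 = 0.0591
  (30 − 24.912)²/24.912 = 1.0392
χ² = 0.6740 + 9.6354 + 2.2561 + 0.0136 + 7.0409 + 3.9510 + 1.0187 + 0.0591 + 1.0392 = 25.69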